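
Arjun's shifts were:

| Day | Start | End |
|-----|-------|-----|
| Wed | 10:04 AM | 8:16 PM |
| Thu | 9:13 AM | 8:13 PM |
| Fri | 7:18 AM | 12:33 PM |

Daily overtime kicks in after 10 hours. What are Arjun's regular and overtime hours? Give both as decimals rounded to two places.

Regular 25.25 hours, overtime 1.20 hours

Wed: 10:04 AM–8:16 PM = 10 h 12 min
Thu: 9:13 AM–8:13 PM = 11 h 0 min
Fri: 7:18 AM–12:33 PM = 5 h 15 min
Wed reg 10 h 0 min / OT 0 h 12 min; Thu reg 10 h 0 min / OT 1 h 0 min; Fri reg 5 h 15 min / OT 0 h 0 min.
Totals: regular 25 h 15 min, overtime 1 h 12 min.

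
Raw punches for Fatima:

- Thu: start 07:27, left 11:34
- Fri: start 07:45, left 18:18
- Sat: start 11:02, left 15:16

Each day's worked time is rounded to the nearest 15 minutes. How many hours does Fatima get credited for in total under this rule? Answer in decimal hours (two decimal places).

Thu: 07:27–11:34 = 4 h 7 min → rounds to 4 h 0 min
Fri: 07:45–18:18 = 10 h 33 min → rounds to 10 h 30 min
Sat: 11:02–15:16 = 4 h 14 min → rounds to 4 h 15 min
Total credited: 18 h 45 min.

18.75 hours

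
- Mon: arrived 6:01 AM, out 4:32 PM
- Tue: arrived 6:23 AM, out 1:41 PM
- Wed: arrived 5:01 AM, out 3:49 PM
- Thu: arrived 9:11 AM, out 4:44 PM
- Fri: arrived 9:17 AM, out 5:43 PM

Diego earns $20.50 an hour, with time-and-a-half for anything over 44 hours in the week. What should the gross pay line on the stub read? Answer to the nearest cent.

$920.45

Mon: 6:01 AM–4:32 PM = 10 h 31 min
Tue: 6:23 AM–1:41 PM = 7 h 18 min
Wed: 5:01 AM–3:49 PM = 10 h 48 min
Thu: 9:11 AM–4:44 PM = 7 h 33 min
Fri: 9:17 AM–5:43 PM = 8 h 26 min
Total worked: 44 h 36 min = 2676 min.
Regular 44 h 0 min = 2640 min at $20.50/h; overtime 0 h 36 min = 36 min at $30.75/h.
Pay = (2640 × $20.50 + 36 × $30.75) ÷ 60 = $920.45.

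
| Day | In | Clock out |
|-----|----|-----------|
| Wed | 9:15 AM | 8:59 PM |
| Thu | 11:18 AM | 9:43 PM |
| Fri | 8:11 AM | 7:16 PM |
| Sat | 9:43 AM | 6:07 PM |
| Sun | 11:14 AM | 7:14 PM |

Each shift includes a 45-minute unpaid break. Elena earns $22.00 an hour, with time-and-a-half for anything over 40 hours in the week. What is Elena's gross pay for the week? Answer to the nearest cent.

Wed: 9:15 AM–8:59 PM = 11 h 44 min; less 45 min break → 10 h 59 min
Thu: 11:18 AM–9:43 PM = 10 h 25 min; less 45 min break → 9 h 40 min
Fri: 8:11 AM–7:16 PM = 11 h 5 min; less 45 min break → 10 h 20 min
Sat: 9:43 AM–6:07 PM = 8 h 24 min; less 45 min break → 7 h 39 min
Sun: 11:14 AM–7:14 PM = 8 h 0 min; less 45 min break → 7 h 15 min
Total worked: 45 h 53 min = 2753 min.
Regular 40 h 0 min = 2400 min at $22.00/h; overtime 5 h 53 min = 353 min at $33.00/h.
Pay = (2400 × $22.00 + 353 × $33.00) ÷ 60 = $1074.15.

$1074.15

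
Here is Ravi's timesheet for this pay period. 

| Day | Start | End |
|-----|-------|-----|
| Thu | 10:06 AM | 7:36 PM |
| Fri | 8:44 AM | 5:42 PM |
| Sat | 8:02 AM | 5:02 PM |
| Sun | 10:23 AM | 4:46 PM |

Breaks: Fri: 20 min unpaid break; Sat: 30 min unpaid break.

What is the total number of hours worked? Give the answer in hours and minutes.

33 h 1 min

Thu: 10:06 AM–7:36 PM = 9 h 30 min
Fri: 8:44 AM–5:42 PM = 8 h 58 min; less 20 min break → 8 h 38 min
Sat: 8:02 AM–5:02 PM = 9 h 0 min; less 30 min break → 8 h 30 min
Sun: 10:23 AM–4:46 PM = 6 h 23 min
Total: 9 h 30 min + 8 h 38 min + 8 h 30 min + 6 h 23 min = 33 h 1 min.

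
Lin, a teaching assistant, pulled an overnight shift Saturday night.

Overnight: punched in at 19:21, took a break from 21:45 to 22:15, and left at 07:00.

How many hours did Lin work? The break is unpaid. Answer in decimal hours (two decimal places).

11.15 hours

Overnight: 19:21 → midnight = 4 h 39 min; midnight → 07:00 = 7 h 0 min; span 11 h 39 min; less 30 min break → 11 h 9 min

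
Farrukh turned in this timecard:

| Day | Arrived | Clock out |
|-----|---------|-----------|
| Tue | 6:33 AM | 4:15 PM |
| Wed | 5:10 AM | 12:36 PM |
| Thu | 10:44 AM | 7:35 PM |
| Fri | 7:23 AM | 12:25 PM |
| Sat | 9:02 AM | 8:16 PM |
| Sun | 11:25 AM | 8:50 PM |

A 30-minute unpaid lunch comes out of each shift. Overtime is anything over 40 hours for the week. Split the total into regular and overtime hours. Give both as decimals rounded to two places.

Tue: 6:33 AM–4:15 PM = 9 h 42 min; less 30 min break → 9 h 12 min
Wed: 5:10 AM–12:36 PM = 7 h 26 min; less 30 min break → 6 h 56 min
Thu: 10:44 AM–7:35 PM = 8 h 51 min; less 30 min break → 8 h 21 min
Fri: 7:23 AM–12:25 PM = 5 h 2 min; less 30 min break → 4 h 32 min
Sat: 9:02 AM–8:16 PM = 11 h 14 min; less 30 min break → 10 h 44 min
Sun: 11:25 AM–8:50 PM = 9 h 25 min; less 30 min break → 8 h 55 min
Total worked: 48 h 40 min = 48.67 h.
Threshold 40 h → overtime 8 h 40 min, regular 40 h 0 min.

Regular 40.00 hours, overtime 8.67 hours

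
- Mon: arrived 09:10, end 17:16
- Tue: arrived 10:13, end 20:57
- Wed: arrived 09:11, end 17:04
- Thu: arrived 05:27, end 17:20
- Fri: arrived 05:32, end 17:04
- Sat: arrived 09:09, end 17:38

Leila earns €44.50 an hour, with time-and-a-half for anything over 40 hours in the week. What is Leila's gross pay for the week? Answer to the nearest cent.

€3022.66

Mon: 09:10–17:16 = 8 h 6 min
Tue: 10:13–20:57 = 10 h 44 min
Wed: 09:11–17:04 = 7 h 53 min
Thu: 05:27–17:20 = 11 h 53 min
Fri: 05:32–17:04 = 11 h 32 min
Sat: 09:09–17:38 = 8 h 29 min
Total worked: 58 h 37 min = 3517 min.
Regular 40 h 0 min = 2400 min at €44.50/h; overtime 18 h 37 min = 1117 min at €66.75/h.
Pay = (2400 × €44.50 + 1117 × €66.75) ÷ 60 = €3022.66.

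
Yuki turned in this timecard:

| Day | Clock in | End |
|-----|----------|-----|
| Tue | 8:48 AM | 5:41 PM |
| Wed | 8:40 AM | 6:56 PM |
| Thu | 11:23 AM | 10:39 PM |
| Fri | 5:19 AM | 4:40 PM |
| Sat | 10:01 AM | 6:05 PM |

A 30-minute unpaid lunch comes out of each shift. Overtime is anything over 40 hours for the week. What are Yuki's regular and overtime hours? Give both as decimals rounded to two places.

Regular 40.00 hours, overtime 7.33 hours

Tue: 8:48 AM–5:41 PM = 8 h 53 min; less 30 min break → 8 h 23 min
Wed: 8:40 AM–6:56 PM = 10 h 16 min; less 30 min break → 9 h 46 min
Thu: 11:23 AM–10:39 PM = 11 h 16 min; less 30 min break → 10 h 46 min
Fri: 5:19 AM–4:40 PM = 11 h 21 min; less 30 min break → 10 h 51 min
Sat: 10:01 AM–6:05 PM = 8 h 4 min; less 30 min break → 7 h 34 min
Total worked: 47 h 20 min = 47.33 h.
Threshold 40 h → overtime 7 h 20 min, regular 40 h 0 min.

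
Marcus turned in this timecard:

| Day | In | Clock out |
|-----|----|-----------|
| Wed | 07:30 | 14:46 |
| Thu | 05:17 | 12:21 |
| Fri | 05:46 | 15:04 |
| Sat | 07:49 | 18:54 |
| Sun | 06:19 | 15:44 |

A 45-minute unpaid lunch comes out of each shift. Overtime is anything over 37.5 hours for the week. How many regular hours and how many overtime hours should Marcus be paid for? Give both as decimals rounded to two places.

Wed: 07:30–14:46 = 7 h 16 min; less 45 min break → 6 h 31 min
Thu: 05:17–12:21 = 7 h 4 min; less 45 min break → 6 h 19 min
Fri: 05:46–15:04 = 9 h 18 min; less 45 min break → 8 h 33 min
Sat: 07:49–18:54 = 11 h 5 min; less 45 min break → 10 h 20 min
Sun: 06:19–15:44 = 9 h 25 min; less 45 min break → 8 h 40 min
Total worked: 40 h 23 min = 40.38 h.
Threshold 37.5 h → overtime 2 h 53 min, regular 37 h 30 min.

Regular 37.50 hours, overtime 2.88 hours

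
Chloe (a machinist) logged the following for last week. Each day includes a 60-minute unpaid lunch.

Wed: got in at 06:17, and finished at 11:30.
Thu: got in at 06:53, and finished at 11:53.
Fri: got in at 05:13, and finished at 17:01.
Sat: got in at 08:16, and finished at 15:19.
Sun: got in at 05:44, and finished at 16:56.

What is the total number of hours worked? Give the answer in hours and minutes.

35 h 16 min

Wed: 06:17–11:30 = 5 h 13 min; less 60 min break → 4 h 13 min
Thu: 06:53–11:53 = 5 h 0 min; less 60 min break → 4 h 0 min
Fri: 05:13–17:01 = 11 h 48 min; less 60 min break → 10 h 48 min
Sat: 08:16–15:19 = 7 h 3 min; less 60 min break → 6 h 3 min
Sun: 05:44–16:56 = 11 h 12 min; less 60 min break → 10 h 12 min
Total: 4 h 13 min + 4 h 0 min + 10 h 48 min + 6 h 3 min + 10 h 12 min = 35 h 16 min.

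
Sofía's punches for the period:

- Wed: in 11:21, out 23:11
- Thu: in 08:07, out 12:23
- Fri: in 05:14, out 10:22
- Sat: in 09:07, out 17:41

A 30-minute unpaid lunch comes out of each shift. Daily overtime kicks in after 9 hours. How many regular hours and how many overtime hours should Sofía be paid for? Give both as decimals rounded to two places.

Wed: 11:21–23:11 = 11 h 50 min; less 30 min break → 11 h 20 min
Thu: 08:07–12:23 = 4 h 16 min; less 30 min break → 3 h 46 min
Fri: 05:14–10:22 = 5 h 8 min; less 30 min break → 4 h 38 min
Sat: 09:07–17:41 = 8 h 34 min; less 30 min break → 8 h 4 min
Wed reg 9 h 0 min / OT 2 h 20 min; Thu reg 3 h 46 min / OT 0 h 0 min; Fri reg 4 h 38 min / OT 0 h 0 min; Sat reg 8 h 4 min / OT 0 h 0 min.
Totals: regular 25 h 28 min, overtime 2 h 20 min.

Regular 25.47 hours, overtime 2.33 hours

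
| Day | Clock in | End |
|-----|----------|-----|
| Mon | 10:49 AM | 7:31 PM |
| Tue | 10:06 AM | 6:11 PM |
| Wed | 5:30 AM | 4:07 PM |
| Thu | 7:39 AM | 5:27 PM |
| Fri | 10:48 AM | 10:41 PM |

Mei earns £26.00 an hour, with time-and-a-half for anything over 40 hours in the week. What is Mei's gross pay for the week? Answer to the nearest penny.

£1394.25

Mon: 10:49 AM–7:31 PM = 8 h 42 min
Tue: 10:06 AM–6:11 PM = 8 h 5 min
Wed: 5:30 AM–4:07 PM = 10 h 37 min
Thu: 7:39 AM–5:27 PM = 9 h 48 min
Fri: 10:48 AM–10:41 PM = 11 h 53 min
Total worked: 49 h 5 min = 2945 min.
Regular 40 h 0 min = 2400 min at £26.00/h; overtime 9 h 5 min = 545 min at £39.00/h.
Pay = (2400 × £26.00 + 545 × £39.00) ÷ 60 = £1394.25.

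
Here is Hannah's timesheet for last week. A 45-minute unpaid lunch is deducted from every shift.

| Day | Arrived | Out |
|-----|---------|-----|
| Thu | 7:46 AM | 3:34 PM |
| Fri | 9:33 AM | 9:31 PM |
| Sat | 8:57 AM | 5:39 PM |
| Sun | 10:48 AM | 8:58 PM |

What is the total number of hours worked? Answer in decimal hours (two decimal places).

Thu: 7:46 AM–3:34 PM = 7 h 48 min; less 45 min break → 7 h 3 min
Fri: 9:33 AM–9:31 PM = 11 h 58 min; less 45 min break → 11 h 13 min
Sat: 8:57 AM–5:39 PM = 8 h 42 min; less 45 min break → 7 h 57 min
Sun: 10:48 AM–8:58 PM = 10 h 10 min; less 45 min break → 9 h 25 min
Total: 7 h 3 min + 11 h 13 min + 7 h 57 min + 9 h 25 min = 35 h 38 min.

35.63 hours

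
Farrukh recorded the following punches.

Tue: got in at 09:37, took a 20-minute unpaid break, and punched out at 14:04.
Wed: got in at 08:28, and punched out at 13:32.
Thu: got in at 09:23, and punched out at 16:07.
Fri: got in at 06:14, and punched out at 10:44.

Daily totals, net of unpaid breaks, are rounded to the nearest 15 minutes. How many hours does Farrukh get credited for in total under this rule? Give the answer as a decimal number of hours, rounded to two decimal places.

20.25 hours

Tue: 09:37–14:04 = 4 h 27 min − 20 min = 4 h 7 min → rounds to 4 h 0 min
Wed: 08:28–13:32 = 5 h 4 min → rounds to 5 h 0 min
Thu: 09:23–16:07 = 6 h 44 min → rounds to 6 h 45 min
Fri: 06:14–10:44 = 4 h 30 min → rounds to 4 h 30 min
Total credited: 20 h 15 min.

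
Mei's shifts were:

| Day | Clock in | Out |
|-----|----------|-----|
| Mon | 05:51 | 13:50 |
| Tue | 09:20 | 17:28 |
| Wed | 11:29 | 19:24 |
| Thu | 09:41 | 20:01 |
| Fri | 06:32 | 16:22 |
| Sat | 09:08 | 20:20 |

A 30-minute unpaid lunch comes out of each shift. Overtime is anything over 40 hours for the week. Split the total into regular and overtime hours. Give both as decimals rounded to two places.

Mon: 05:51–13:50 = 7 h 59 min; less 30 min break → 7 h 29 min
Tue: 09:20–17:28 = 8 h 8 min; less 30 min break → 7 h 38 min
Wed: 11:29–19:24 = 7 h 55 min; less 30 min break → 7 h 25 min
Thu: 09:41–20:01 = 10 h 20 min; less 30 min break → 9 h 50 min
Fri: 06:32–16:22 = 9 h 50 min; less 30 min break → 9 h 20 min
Sat: 09:08–20:20 = 11 h 12 min; less 30 min break → 10 h 42 min
Total worked: 52 h 24 min = 52.40 h.
Threshold 40 h → overtime 12 h 24 min, regular 40 h 0 min.

Regular 40.00 hours, overtime 12.40 hours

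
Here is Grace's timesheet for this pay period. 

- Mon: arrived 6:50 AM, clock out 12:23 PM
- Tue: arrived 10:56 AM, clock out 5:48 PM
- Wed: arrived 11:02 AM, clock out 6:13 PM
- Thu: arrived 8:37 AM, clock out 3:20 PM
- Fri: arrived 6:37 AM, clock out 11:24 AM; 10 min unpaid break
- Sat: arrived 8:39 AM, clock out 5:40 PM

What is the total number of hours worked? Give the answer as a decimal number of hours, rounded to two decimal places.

Mon: 6:50 AM–12:23 PM = 5 h 33 min
Tue: 10:56 AM–5:48 PM = 6 h 52 min
Wed: 11:02 AM–6:13 PM = 7 h 11 min
Thu: 8:37 AM–3:20 PM = 6 h 43 min
Fri: 6:37 AM–11:24 AM = 4 h 47 min; less 10 min break → 4 h 37 min
Sat: 8:39 AM–5:40 PM = 9 h 1 min
Total: 5 h 33 min + 6 h 52 min + 7 h 11 min + 6 h 43 min + 4 h 37 min + 9 h 1 min = 39 h 57 min.

39.95 hours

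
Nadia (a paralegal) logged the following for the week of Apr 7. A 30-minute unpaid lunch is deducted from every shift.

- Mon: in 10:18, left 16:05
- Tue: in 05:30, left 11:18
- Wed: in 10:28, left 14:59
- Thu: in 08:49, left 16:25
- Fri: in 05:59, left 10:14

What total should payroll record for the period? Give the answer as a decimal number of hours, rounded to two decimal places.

25.45 hours

Mon: 10:18–16:05 = 5 h 47 min; less 30 min break → 5 h 17 min
Tue: 05:30–11:18 = 5 h 48 min; less 30 min break → 5 h 18 min
Wed: 10:28–14:59 = 4 h 31 min; less 30 min break → 4 h 1 min
Thu: 08:49–16:25 = 7 h 36 min; less 30 min break → 7 h 6 min
Fri: 05:59–10:14 = 4 h 15 min; less 30 min break → 3 h 45 min
Total: 5 h 17 min + 5 h 18 min + 4 h 1 min + 7 h 6 min + 3 h 45 min = 25 h 27 min.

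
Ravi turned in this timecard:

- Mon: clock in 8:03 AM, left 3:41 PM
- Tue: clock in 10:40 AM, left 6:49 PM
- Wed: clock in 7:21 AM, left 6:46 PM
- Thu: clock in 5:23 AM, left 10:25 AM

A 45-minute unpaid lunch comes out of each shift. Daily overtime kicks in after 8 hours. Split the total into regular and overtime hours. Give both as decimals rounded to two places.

Regular 26.57 hours, overtime 2.67 hours

Mon: 8:03 AM–3:41 PM = 7 h 38 min; less 45 min break → 6 h 53 min
Tue: 10:40 AM–6:49 PM = 8 h 9 min; less 45 min break → 7 h 24 min
Wed: 7:21 AM–6:46 PM = 11 h 25 min; less 45 min break → 10 h 40 min
Thu: 5:23 AM–10:25 AM = 5 h 2 min; less 45 min break → 4 h 17 min
Mon reg 6 h 53 min / OT 0 h 0 min; Tue reg 7 h 24 min / OT 0 h 0 min; Wed reg 8 h 0 min / OT 2 h 40 min; Thu reg 4 h 17 min / OT 0 h 0 min.
Totals: regular 26 h 34 min, overtime 2 h 40 min.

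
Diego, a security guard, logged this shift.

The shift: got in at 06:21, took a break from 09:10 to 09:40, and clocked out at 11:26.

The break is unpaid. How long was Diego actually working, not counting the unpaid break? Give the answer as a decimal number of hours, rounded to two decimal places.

The shift: 06:21–11:26 = 5 h 5 min; less 30 min break → 4 h 35 min

4.58 hours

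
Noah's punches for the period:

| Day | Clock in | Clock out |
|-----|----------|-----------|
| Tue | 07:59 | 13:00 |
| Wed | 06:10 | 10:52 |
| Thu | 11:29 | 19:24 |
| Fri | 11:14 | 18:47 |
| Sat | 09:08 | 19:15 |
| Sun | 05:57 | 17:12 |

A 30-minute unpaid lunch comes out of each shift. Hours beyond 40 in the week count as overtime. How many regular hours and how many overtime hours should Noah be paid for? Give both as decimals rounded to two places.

Regular 40.00 hours, overtime 3.55 hours

Tue: 07:59–13:00 = 5 h 1 min; less 30 min break → 4 h 31 min
Wed: 06:10–10:52 = 4 h 42 min; less 30 min break → 4 h 12 min
Thu: 11:29–19:24 = 7 h 55 min; less 30 min break → 7 h 25 min
Fri: 11:14–18:47 = 7 h 33 min; less 30 min break → 7 h 3 min
Sat: 09:08–19:15 = 10 h 7 min; less 30 min break → 9 h 37 min
Sun: 05:57–17:12 = 11 h 15 min; less 30 min break → 10 h 45 min
Total worked: 43 h 33 min = 43.55 h.
Threshold 40 h → overtime 3 h 33 min, regular 40 h 0 min.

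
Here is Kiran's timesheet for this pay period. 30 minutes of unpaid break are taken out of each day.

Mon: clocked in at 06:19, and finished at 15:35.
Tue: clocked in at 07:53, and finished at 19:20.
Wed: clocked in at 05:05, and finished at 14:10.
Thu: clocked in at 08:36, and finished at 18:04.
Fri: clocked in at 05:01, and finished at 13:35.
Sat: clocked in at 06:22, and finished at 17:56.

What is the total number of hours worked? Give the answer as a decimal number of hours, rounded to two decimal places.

Mon: 06:19–15:35 = 9 h 16 min; less 30 min break → 8 h 46 min
Tue: 07:53–19:20 = 11 h 27 min; less 30 min break → 10 h 57 min
Wed: 05:05–14:10 = 9 h 5 min; less 30 min break → 8 h 35 min
Thu: 08:36–18:04 = 9 h 28 min; less 30 min break → 8 h 58 min
Fri: 05:01–13:35 = 8 h 34 min; less 30 min break → 8 h 4 min
Sat: 06:22–17:56 = 11 h 34 min; less 30 min break → 11 h 4 min
Total: 8 h 46 min + 10 h 57 min + 8 h 35 min + 8 h 58 min + 8 h 4 min + 11 h 4 min = 56 h 24 min.

56.40 hours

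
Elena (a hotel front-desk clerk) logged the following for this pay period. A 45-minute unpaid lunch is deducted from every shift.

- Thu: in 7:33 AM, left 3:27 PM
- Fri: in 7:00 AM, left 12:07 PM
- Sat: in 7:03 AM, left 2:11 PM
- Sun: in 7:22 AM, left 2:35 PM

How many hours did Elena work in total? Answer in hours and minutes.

Thu: 7:33 AM–3:27 PM = 7 h 54 min; less 45 min break → 7 h 9 min
Fri: 7:00 AM–12:07 PM = 5 h 7 min; less 45 min break → 4 h 22 min
Sat: 7:03 AM–2:11 PM = 7 h 8 min; less 45 min break → 6 h 23 min
Sun: 7:22 AM–2:35 PM = 7 h 13 min; less 45 min break → 6 h 28 min
Total: 7 h 9 min + 4 h 22 min + 6 h 23 min + 6 h 28 min = 24 h 22 min.

24 h 22 min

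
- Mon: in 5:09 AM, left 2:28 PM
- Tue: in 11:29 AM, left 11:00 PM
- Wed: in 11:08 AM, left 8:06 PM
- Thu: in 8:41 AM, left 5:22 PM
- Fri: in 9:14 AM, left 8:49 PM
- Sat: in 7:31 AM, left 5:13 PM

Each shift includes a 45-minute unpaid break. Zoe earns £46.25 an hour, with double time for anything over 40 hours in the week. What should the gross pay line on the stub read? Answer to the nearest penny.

Mon: 5:09 AM–2:28 PM = 9 h 19 min; less 45 min break → 8 h 34 min
Tue: 11:29 AM–11:00 PM = 11 h 31 min; less 45 min break → 10 h 46 min
Wed: 11:08 AM–8:06 PM = 8 h 58 min; less 45 min break → 8 h 13 min
Thu: 8:41 AM–5:22 PM = 8 h 41 min; less 45 min break → 7 h 56 min
Fri: 9:14 AM–8:49 PM = 11 h 35 min; less 45 min break → 10 h 50 min
Sat: 7:31 AM–5:13 PM = 9 h 42 min; less 45 min break → 8 h 57 min
Total worked: 55 h 16 min = 3316 min.
Regular 40 h 0 min = 2400 min at £46.25/h; overtime 15 h 16 min = 916 min at £92.50/h.
Pay = (2400 × £46.25 + 916 × £92.50) ÷ 60 = £3262.17.

£3262.17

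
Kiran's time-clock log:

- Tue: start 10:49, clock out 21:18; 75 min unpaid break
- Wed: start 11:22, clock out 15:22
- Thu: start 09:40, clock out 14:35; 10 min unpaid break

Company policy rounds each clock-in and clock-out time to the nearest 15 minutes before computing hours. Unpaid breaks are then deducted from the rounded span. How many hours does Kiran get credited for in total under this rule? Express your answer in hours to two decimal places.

17.83 hours

Tue: in 10:49→10:45, out 21:18→21:15; 10 h 30 min − 75 min = 9 h 15 min
Wed: in 11:22→11:15, out 15:22→15:15; 4 h 0 min
Thu: in 09:40→09:45, out 14:35→14:30; 4 h 45 min − 10 min = 4 h 35 min
Total credited: 17 h 50 min.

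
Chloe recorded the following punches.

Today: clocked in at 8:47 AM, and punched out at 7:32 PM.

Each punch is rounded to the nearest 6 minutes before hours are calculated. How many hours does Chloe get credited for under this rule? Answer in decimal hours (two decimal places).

10.70 hours

Today: in 8:47 AM→8:48 AM, out 7:32 PM→7:30 PM; 10 h 42 min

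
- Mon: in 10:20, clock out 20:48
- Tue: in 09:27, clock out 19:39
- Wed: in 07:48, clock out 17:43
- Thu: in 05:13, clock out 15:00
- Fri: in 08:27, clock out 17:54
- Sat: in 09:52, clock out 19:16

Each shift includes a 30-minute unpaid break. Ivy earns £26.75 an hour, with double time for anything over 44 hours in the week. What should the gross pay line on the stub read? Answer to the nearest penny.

Mon: 10:20–20:48 = 10 h 28 min; less 30 min break → 9 h 58 min
Tue: 09:27–19:39 = 10 h 12 min; less 30 min break → 9 h 42 min
Wed: 07:48–17:43 = 9 h 55 min; less 30 min break → 9 h 25 min
Thu: 05:13–15:00 = 9 h 47 min; less 30 min break → 9 h 17 min
Fri: 08:27–17:54 = 9 h 27 min; less 30 min break → 8 h 57 min
Sat: 09:52–19:16 = 9 h 24 min; less 30 min break → 8 h 54 min
Total worked: 56 h 13 min = 3373 min.
Regular 44 h 0 min = 2640 min at £26.75/h; overtime 12 h 13 min = 733 min at £53.50/h.
Pay = (2640 × £26.75 + 733 × £53.50) ÷ 60 = £1830.59.

£1830.59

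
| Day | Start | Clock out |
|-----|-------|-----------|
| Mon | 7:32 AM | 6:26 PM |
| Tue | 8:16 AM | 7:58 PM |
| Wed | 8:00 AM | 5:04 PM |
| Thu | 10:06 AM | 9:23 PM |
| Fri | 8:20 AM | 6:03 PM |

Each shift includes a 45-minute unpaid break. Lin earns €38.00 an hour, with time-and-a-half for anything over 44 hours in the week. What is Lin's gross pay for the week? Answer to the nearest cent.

€1952.25

Mon: 7:32 AM–6:26 PM = 10 h 54 min; less 45 min break → 10 h 9 min
Tue: 8:16 AM–7:58 PM = 11 h 42 min; less 45 min break → 10 h 57 min
Wed: 8:00 AM–5:04 PM = 9 h 4 min; less 45 min break → 8 h 19 min
Thu: 10:06 AM–9:23 PM = 11 h 17 min; less 45 min break → 10 h 32 min
Fri: 8:20 AM–6:03 PM = 9 h 43 min; less 45 min break → 8 h 58 min
Total worked: 48 h 55 min = 2935 min.
Regular 44 h 0 min = 2640 min at €38.00/h; overtime 4 h 55 min = 295 min at €57.00/h.
Pay = (2640 × €38.00 + 295 × €57.00) ÷ 60 = €1952.25.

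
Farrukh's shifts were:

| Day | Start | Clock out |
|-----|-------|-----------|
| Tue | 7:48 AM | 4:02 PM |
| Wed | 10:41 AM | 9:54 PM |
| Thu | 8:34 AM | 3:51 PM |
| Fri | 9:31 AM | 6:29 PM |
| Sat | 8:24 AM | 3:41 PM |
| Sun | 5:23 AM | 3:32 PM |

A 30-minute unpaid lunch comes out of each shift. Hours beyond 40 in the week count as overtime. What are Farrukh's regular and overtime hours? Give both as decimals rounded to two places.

Tue: 7:48 AM–4:02 PM = 8 h 14 min; less 30 min break → 7 h 44 min
Wed: 10:41 AM–9:54 PM = 11 h 13 min; less 30 min break → 10 h 43 min
Thu: 8:34 AM–3:51 PM = 7 h 17 min; less 30 min break → 6 h 47 min
Fri: 9:31 AM–6:29 PM = 8 h 58 min; less 30 min break → 8 h 28 min
Sat: 8:24 AM–3:41 PM = 7 h 17 min; less 30 min break → 6 h 47 min
Sun: 5:23 AM–3:32 PM = 10 h 9 min; less 30 min break → 9 h 39 min
Total worked: 50 h 8 min = 50.13 h.
Threshold 40 h → overtime 10 h 8 min, regular 40 h 0 min.

Regular 40.00 hours, overtime 10.13 hours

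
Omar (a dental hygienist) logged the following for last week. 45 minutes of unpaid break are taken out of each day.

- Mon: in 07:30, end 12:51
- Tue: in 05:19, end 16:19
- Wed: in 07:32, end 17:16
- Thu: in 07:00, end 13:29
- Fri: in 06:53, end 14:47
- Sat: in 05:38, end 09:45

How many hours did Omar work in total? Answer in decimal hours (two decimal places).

Mon: 07:30–12:51 = 5 h 21 min; less 45 min break → 4 h 36 min
Tue: 05:19–16:19 = 11 h 0 min; less 45 min break → 10 h 15 min
Wed: 07:32–17:16 = 9 h 44 min; less 45 min break → 8 h 59 min
Thu: 07:00–13:29 = 6 h 29 min; less 45 min break → 5 h 44 min
Fri: 06:53–14:47 = 7 h 54 min; less 45 min break → 7 h 9 min
Sat: 05:38–09:45 = 4 h 7 min; less 45 min break → 3 h 22 min
Total: 4 h 36 min + 10 h 15 min + 8 h 59 min + 5 h 44 min + 7 h 9 min + 3 h 22 min = 40 h 5 min.

40.08 hours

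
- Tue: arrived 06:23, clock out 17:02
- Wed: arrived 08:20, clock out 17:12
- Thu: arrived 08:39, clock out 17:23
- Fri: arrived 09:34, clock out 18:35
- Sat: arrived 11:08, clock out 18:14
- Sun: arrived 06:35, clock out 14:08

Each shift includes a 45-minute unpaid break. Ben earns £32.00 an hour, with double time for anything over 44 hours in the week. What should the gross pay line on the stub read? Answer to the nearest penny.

Tue: 06:23–17:02 = 10 h 39 min; less 45 min break → 9 h 54 min
Wed: 08:20–17:12 = 8 h 52 min; less 45 min break → 8 h 7 min
Thu: 08:39–17:23 = 8 h 44 min; less 45 min break → 7 h 59 min
Fri: 09:34–18:35 = 9 h 1 min; less 45 min break → 8 h 16 min
Sat: 11:08–18:14 = 7 h 6 min; less 45 min break → 6 h 21 min
Sun: 06:35–14:08 = 7 h 33 min; less 45 min break → 6 h 48 min
Total worked: 47 h 25 min = 2845 min.
Regular 44 h 0 min = 2640 min at £32.00/h; overtime 3 h 25 min = 205 min at £64.00/h.
Pay = (2640 × £32.00 + 205 × £64.00) ÷ 60 = £1626.67.

£1626.67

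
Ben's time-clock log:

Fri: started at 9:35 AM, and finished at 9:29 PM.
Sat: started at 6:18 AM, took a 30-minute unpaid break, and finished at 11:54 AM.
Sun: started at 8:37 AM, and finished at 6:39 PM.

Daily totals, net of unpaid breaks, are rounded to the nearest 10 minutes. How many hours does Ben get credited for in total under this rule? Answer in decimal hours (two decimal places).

27.00 hours

Fri: 9:35 AM–9:29 PM = 11 h 54 min → rounds to 11 h 50 min
Sat: 6:18 AM–11:54 AM = 5 h 36 min − 30 min = 5 h 6 min → rounds to 5 h 10 min
Sun: 8:37 AM–6:39 PM = 10 h 2 min → rounds to 10 h 0 min
Total credited: 27 h 0 min.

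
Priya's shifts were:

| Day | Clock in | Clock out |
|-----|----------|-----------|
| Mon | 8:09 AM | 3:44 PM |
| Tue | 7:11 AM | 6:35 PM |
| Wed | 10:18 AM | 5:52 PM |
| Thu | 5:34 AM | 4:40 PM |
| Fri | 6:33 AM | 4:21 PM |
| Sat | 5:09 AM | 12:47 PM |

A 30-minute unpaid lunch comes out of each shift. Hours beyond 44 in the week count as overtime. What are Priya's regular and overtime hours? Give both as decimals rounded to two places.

Mon: 8:09 AM–3:44 PM = 7 h 35 min; less 30 min break → 7 h 5 min
Tue: 7:11 AM–6:35 PM = 11 h 24 min; less 30 min break → 10 h 54 min
Wed: 10:18 AM–5:52 PM = 7 h 34 min; less 30 min break → 7 h 4 min
Thu: 5:34 AM–4:40 PM = 11 h 6 min; less 30 min break → 10 h 36 min
Fri: 6:33 AM–4:21 PM = 9 h 48 min; less 30 min break → 9 h 18 min
Sat: 5:09 AM–12:47 PM = 7 h 38 min; less 30 min break → 7 h 8 min
Total worked: 52 h 5 min = 52.08 h.
Threshold 44 h → overtime 8 h 5 min, regular 44 h 0 min.

Regular 44.00 hours, overtime 8.08 hours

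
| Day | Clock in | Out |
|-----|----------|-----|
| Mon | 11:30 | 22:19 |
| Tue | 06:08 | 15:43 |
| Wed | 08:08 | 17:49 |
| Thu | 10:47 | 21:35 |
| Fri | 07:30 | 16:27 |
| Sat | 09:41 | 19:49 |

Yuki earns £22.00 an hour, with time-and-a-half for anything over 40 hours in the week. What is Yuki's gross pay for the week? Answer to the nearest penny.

Mon: 11:30–22:19 = 10 h 49 min
Tue: 06:08–15:43 = 9 h 35 min
Wed: 08:08–17:49 = 9 h 41 min
Thu: 10:47–21:35 = 10 h 48 min
Fri: 07:30–16:27 = 8 h 57 min
Sat: 09:41–19:49 = 10 h 8 min
Total worked: 59 h 58 min = 3598 min.
Regular 40 h 0 min = 2400 min at £22.00/h; overtime 19 h 58 min = 1198 min at £33.00/h.
Pay = (2400 × £22.00 + 1198 × £33.00) ÷ 60 = £1538.90.

£1538.90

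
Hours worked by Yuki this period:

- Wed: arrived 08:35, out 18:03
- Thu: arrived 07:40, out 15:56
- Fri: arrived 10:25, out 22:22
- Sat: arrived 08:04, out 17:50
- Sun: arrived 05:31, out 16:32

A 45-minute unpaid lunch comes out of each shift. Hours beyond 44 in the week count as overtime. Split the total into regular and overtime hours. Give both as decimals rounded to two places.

Wed: 08:35–18:03 = 9 h 28 min; less 45 min break → 8 h 43 min
Thu: 07:40–15:56 = 8 h 16 min; less 45 min break → 7 h 31 min
Fri: 10:25–22:22 = 11 h 57 min; less 45 min break → 11 h 12 min
Sat: 08:04–17:50 = 9 h 46 min; less 45 min break → 9 h 1 min
Sun: 05:31–16:32 = 11 h 1 min; less 45 min break → 10 h 16 min
Total worked: 46 h 43 min = 46.72 h.
Threshold 44 h → overtime 2 h 43 min, regular 44 h 0 min.

Regular 44.00 hours, overtime 2.72 hours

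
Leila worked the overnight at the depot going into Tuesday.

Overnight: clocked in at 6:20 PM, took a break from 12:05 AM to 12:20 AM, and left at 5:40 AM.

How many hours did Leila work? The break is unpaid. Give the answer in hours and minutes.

Overnight: 6:20 PM → midnight = 5 h 40 min; midnight → 5:40 AM = 5 h 40 min; span 11 h 20 min; less 15 min break → 11 h 5 min

11 h 5 min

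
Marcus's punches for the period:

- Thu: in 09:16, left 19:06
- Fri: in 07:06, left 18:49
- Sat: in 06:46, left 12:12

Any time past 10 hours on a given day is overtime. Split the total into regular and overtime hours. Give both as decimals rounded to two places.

Thu: 09:16–19:06 = 9 h 50 min
Fri: 07:06–18:49 = 11 h 43 min
Sat: 06:46–12:12 = 5 h 26 min
Thu reg 9 h 50 min / OT 0 h 0 min; Fri reg 10 h 0 min / OT 1 h 43 min; Sat reg 5 h 26 min / OT 0 h 0 min.
Totals: regular 25 h 16 min, overtime 1 h 43 min.

Regular 25.27 hours, overtime 1.72 hours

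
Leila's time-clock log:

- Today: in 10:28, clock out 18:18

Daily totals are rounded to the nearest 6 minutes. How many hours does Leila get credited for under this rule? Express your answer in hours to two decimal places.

7.80 hours

Today: 10:28–18:18 = 7 h 50 min → rounds to 7 h 48 min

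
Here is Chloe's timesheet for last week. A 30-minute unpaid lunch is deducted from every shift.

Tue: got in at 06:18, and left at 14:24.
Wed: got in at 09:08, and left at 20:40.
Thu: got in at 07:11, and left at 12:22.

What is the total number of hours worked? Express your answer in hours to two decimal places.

Tue: 06:18–14:24 = 8 h 6 min; less 30 min break → 7 h 36 min
Wed: 09:08–20:40 = 11 h 32 min; less 30 min break → 11 h 2 min
Thu: 07:11–12:22 = 5 h 11 min; less 30 min break → 4 h 41 min
Total: 7 h 36 min + 11 h 2 min + 4 h 41 min = 23 h 19 min.

23.32 hours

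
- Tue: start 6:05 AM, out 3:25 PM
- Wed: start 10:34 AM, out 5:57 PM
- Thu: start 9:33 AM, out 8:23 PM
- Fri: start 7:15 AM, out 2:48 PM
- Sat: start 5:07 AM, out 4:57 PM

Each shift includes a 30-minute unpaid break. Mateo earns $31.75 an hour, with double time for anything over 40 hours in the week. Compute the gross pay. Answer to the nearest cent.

Tue: 6:05 AM–3:25 PM = 9 h 20 min; less 30 min break → 8 h 50 min
Wed: 10:34 AM–5:57 PM = 7 h 23 min; less 30 min break → 6 h 53 min
Thu: 9:33 AM–8:23 PM = 10 h 50 min; less 30 min break → 10 h 20 min
Fri: 7:15 AM–2:48 PM = 7 h 33 min; less 30 min break → 7 h 3 min
Sat: 5:07 AM–4:57 PM = 11 h 50 min; less 30 min break → 11 h 20 min
Total worked: 44 h 26 min = 2666 min.
Regular 40 h 0 min = 2400 min at $31.75/h; overtime 4 h 26 min = 266 min at $63.50/h.
Pay = (2400 × $31.75 + 266 × $63.50) ÷ 60 = $1551.52.

$1551.52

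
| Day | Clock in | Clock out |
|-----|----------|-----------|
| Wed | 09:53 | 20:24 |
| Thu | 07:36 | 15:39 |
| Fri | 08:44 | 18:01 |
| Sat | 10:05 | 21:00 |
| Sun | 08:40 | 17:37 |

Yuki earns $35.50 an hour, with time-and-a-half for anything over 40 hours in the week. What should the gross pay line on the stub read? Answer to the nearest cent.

$1830.91

Wed: 09:53–20:24 = 10 h 31 min
Thu: 07:36–15:39 = 8 h 3 min
Fri: 08:44–18:01 = 9 h 17 min
Sat: 10:05–21:00 = 10 h 55 min
Sun: 08:40–17:37 = 8 h 57 min
Total worked: 47 h 43 min = 2863 min.
Regular 40 h 0 min = 2400 min at $35.50/h; overtime 7 h 43 min = 463 min at $53.25/h.
Pay = (2400 × $35.50 + 463 × $53.25) ÷ 60 = $1830.91.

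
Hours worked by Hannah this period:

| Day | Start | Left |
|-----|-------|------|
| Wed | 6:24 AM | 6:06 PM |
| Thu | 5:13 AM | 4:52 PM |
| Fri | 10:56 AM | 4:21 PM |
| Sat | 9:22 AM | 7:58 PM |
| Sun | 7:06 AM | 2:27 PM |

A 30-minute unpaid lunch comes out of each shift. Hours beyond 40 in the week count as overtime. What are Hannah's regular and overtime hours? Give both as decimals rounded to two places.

Regular 40.00 hours, overtime 4.22 hours

Wed: 6:24 AM–6:06 PM = 11 h 42 min; less 30 min break → 11 h 12 min
Thu: 5:13 AM–4:52 PM = 11 h 39 min; less 30 min break → 11 h 9 min
Fri: 10:56 AM–4:21 PM = 5 h 25 min; less 30 min break → 4 h 55 min
Sat: 9:22 AM–7:58 PM = 10 h 36 min; less 30 min break → 10 h 6 min
Sun: 7:06 AM–2:27 PM = 7 h 21 min; less 30 min break → 6 h 51 min
Total worked: 44 h 13 min = 44.22 h.
Threshold 40 h → overtime 4 h 13 min, regular 40 h 0 min.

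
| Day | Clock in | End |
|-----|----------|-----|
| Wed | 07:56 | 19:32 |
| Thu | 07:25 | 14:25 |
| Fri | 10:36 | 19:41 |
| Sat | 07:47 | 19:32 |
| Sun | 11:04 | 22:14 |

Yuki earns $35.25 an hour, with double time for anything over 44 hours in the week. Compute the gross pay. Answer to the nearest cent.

$2016.30

Wed: 07:56–19:32 = 11 h 36 min
Thu: 07:25–14:25 = 7 h 0 min
Fri: 10:36–19:41 = 9 h 5 min
Sat: 07:47–19:32 = 11 h 45 min
Sun: 11:04–22:14 = 11 h 10 min
Total worked: 50 h 36 min = 3036 min.
Regular 44 h 0 min = 2640 min at $35.25/h; overtime 6 h 36 min = 396 min at $70.50/h.
Pay = (2640 × $35.25 + 396 × $70.50) ÷ 60 = $2016.30.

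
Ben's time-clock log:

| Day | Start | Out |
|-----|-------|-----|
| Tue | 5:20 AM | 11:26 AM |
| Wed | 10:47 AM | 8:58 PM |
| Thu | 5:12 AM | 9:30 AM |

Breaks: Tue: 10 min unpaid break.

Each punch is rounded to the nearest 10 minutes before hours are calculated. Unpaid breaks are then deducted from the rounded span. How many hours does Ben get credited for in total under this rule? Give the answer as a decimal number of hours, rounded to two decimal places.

20.50 hours

Tue: in 5:20 AM→5:20 AM, out 11:26 AM→11:30 AM; 6 h 10 min − 10 min = 6 h 0 min
Wed: in 10:47 AM→10:50 AM, out 8:58 PM→9:00 PM; 10 h 10 min
Thu: in 5:12 AM→5:10 AM, out 9:30 AM→9:30 AM; 4 h 20 min
Total credited: 20 h 30 min.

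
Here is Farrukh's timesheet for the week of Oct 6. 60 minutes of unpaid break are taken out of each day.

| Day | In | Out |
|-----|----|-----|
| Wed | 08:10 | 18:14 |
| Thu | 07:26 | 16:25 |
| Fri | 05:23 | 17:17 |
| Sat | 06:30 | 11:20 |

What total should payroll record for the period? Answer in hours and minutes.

Wed: 08:10–18:14 = 10 h 4 min; less 60 min break → 9 h 4 min
Thu: 07:26–16:25 = 8 h 59 min; less 60 min break → 7 h 59 min
Fri: 05:23–17:17 = 11 h 54 min; less 60 min break → 10 h 54 min
Sat: 06:30–11:20 = 4 h 50 min; less 60 min break → 3 h 50 min
Total: 9 h 4 min + 7 h 59 min + 10 h 54 min + 3 h 50 min = 31 h 47 min.

31 h 47 min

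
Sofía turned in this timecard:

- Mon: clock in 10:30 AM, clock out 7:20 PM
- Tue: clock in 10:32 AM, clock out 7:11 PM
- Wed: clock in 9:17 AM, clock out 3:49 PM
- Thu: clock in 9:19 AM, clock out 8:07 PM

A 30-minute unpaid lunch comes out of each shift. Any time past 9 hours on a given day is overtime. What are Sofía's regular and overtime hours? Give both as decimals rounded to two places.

Mon: 10:30 AM–7:20 PM = 8 h 50 min; less 30 min break → 8 h 20 min
Tue: 10:32 AM–7:11 PM = 8 h 39 min; less 30 min break → 8 h 9 min
Wed: 9:17 AM–3:49 PM = 6 h 32 min; less 30 min break → 6 h 2 min
Thu: 9:19 AM–8:07 PM = 10 h 48 min; less 30 min break → 10 h 18 min
Mon reg 8 h 20 min / OT 0 h 0 min; Tue reg 8 h 9 min / OT 0 h 0 min; Wed reg 6 h 2 min / OT 0 h 0 min; Thu reg 9 h 0 min / OT 1 h 18 min.
Totals: regular 31 h 31 min, overtime 1 h 18 min.

Regular 31.52 hours, overtime 1.30 hours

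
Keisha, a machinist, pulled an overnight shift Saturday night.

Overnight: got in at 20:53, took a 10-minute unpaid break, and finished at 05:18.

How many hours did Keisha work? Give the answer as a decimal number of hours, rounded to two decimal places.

8.25 hours

Overnight: 20:53 → midnight = 3 h 7 min; midnight → 05:18 = 5 h 18 min; span 8 h 25 min; less 10 min break → 8 h 15 min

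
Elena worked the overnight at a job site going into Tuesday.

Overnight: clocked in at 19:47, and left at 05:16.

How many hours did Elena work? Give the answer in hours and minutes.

9 h 29 min

Overnight: 19:47 → midnight = 4 h 13 min; midnight → 05:16 = 5 h 16 min; span 9 h 29 min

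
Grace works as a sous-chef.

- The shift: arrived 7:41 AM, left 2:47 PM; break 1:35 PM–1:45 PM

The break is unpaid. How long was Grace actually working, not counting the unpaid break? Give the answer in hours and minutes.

6 h 56 min

The shift: 7:41 AM–2:47 PM = 7 h 6 min; less 10 min break → 6 h 56 min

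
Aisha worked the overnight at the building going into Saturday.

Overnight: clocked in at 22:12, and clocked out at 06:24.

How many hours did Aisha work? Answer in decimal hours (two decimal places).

Overnight: 22:12 → midnight = 1 h 48 min; midnight → 06:24 = 6 h 24 min; span 8 h 12 min

8.20 hours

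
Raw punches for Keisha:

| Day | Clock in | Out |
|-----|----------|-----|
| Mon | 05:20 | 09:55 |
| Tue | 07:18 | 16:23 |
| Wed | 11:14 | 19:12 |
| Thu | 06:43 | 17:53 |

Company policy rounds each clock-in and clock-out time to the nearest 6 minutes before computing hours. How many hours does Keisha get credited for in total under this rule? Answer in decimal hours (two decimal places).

Mon: in 05:20→05:18, out 09:55→09:54; 4 h 36 min
Tue: in 07:18→07:18, out 16:23→16:24; 9 h 6 min
Wed: in 11:14→11:12, out 19:12→19:12; 8 h 0 min
Thu: in 06:43→06:42, out 17:53→17:54; 11 h 12 min
Total credited: 32 h 54 min.

32.90 hours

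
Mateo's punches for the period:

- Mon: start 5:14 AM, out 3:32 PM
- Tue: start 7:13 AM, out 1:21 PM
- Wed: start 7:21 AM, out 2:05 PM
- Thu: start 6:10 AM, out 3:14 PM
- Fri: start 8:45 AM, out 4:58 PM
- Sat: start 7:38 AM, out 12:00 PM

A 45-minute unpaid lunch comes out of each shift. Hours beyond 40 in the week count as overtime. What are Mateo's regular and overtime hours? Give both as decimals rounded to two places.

Regular 40.00 hours, overtime 0.32 hours

Mon: 5:14 AM–3:32 PM = 10 h 18 min; less 45 min break → 9 h 33 min
Tue: 7:13 AM–1:21 PM = 6 h 8 min; less 45 min break → 5 h 23 min
Wed: 7:21 AM–2:05 PM = 6 h 44 min; less 45 min break → 5 h 59 min
Thu: 6:10 AM–3:14 PM = 9 h 4 min; less 45 min break → 8 h 19 min
Fri: 8:45 AM–4:58 PM = 8 h 13 min; less 45 min break → 7 h 28 min
Sat: 7:38 AM–12:00 PM = 4 h 22 min; less 45 min break → 3 h 37 min
Total worked: 40 h 19 min = 40.32 h.
Threshold 40 h → overtime 0 h 19 min, regular 40 h 0 min.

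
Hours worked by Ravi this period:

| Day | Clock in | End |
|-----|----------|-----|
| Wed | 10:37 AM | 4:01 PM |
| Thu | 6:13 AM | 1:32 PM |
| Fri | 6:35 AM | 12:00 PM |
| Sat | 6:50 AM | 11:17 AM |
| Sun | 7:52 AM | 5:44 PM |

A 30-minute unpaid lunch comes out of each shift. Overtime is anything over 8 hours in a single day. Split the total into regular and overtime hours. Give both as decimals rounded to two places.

Wed: 10:37 AM–4:01 PM = 5 h 24 min; less 30 min break → 4 h 54 min
Thu: 6:13 AM–1:32 PM = 7 h 19 min; less 30 min break → 6 h 49 min
Fri: 6:35 AM–12:00 PM = 5 h 25 min; less 30 min break → 4 h 55 min
Sat: 6:50 AM–11:17 AM = 4 h 27 min; less 30 min break → 3 h 57 min
Sun: 7:52 AM–5:44 PM = 9 h 52 min; less 30 min break → 9 h 22 min
Wed reg 4 h 54 min / OT 0 h 0 min; Thu reg 6 h 49 min / OT 0 h 0 min; Fri reg 4 h 55 min / OT 0 h 0 min; Sat reg 3 h 57 min / OT 0 h 0 min; Sun reg 8 h 0 min / OT 1 h 22 min.
Totals: regular 28 h 35 min, overtime 1 h 22 min.

Regular 28.58 hours, overtime 1.37 hours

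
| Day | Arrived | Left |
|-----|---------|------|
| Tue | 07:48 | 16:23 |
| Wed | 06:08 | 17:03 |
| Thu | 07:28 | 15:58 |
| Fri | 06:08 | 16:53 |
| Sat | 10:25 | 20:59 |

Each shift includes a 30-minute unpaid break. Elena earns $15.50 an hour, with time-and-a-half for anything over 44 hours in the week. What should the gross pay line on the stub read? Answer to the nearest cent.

Tue: 07:48–16:23 = 8 h 35 min; less 30 min break → 8 h 5 min
Wed: 06:08–17:03 = 10 h 55 min; less 30 min break → 10 h 25 min
Thu: 07:28–15:58 = 8 h 30 min; less 30 min break → 8 h 0 min
Fri: 06:08–16:53 = 10 h 45 min; less 30 min break → 10 h 15 min
Sat: 10:25–20:59 = 10 h 34 min; less 30 min break → 10 h 4 min
Total worked: 46 h 49 min = 2809 min.
Regular 44 h 0 min = 2640 min at $15.50/h; overtime 2 h 49 min = 169 min at $23.25/h.
Pay = (2640 × $15.50 + 169 × $23.25) ÷ 60 = $747.49.

$747.49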